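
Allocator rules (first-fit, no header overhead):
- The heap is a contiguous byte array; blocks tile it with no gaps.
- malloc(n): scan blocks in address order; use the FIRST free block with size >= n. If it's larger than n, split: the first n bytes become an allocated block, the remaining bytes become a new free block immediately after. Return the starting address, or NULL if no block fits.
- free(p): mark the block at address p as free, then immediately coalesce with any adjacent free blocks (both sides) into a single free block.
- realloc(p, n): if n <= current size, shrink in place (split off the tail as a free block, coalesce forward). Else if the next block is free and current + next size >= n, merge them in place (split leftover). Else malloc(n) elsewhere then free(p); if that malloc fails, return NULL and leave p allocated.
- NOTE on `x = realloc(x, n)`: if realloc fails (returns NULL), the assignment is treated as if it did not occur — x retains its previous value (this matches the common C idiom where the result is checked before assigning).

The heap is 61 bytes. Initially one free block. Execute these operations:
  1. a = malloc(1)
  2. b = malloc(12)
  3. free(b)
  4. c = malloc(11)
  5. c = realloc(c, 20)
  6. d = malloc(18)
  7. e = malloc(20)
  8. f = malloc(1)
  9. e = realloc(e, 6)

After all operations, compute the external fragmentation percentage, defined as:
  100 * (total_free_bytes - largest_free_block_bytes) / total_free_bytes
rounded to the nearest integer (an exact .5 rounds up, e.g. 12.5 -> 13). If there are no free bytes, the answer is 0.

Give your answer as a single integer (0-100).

Answer: 7

Derivation:
Op 1: a = malloc(1) -> a = 0; heap: [0-0 ALLOC][1-60 FREE]
Op 2: b = malloc(12) -> b = 1; heap: [0-0 ALLOC][1-12 ALLOC][13-60 FREE]
Op 3: free(b) -> (freed b); heap: [0-0 ALLOC][1-60 FREE]
Op 4: c = malloc(11) -> c = 1; heap: [0-0 ALLOC][1-11 ALLOC][12-60 FREE]
Op 5: c = realloc(c, 20) -> c = 1; heap: [0-0 ALLOC][1-20 ALLOC][21-60 FREE]
Op 6: d = malloc(18) -> d = 21; heap: [0-0 ALLOC][1-20 ALLOC][21-38 ALLOC][39-60 FREE]
Op 7: e = malloc(20) -> e = 39; heap: [0-0 ALLOC][1-20 ALLOC][21-38 ALLOC][39-58 ALLOC][59-60 FREE]
Op 8: f = malloc(1) -> f = 59; heap: [0-0 ALLOC][1-20 ALLOC][21-38 ALLOC][39-58 ALLOC][59-59 ALLOC][60-60 FREE]
Op 9: e = realloc(e, 6) -> e = 39; heap: [0-0 ALLOC][1-20 ALLOC][21-38 ALLOC][39-44 ALLOC][45-58 FREE][59-59 ALLOC][60-60 FREE]
Free blocks: [14 1] total_free=15 largest=14 -> 100*(15-14)/15 = 100/15 ≈ 6.667 -> rounds to 7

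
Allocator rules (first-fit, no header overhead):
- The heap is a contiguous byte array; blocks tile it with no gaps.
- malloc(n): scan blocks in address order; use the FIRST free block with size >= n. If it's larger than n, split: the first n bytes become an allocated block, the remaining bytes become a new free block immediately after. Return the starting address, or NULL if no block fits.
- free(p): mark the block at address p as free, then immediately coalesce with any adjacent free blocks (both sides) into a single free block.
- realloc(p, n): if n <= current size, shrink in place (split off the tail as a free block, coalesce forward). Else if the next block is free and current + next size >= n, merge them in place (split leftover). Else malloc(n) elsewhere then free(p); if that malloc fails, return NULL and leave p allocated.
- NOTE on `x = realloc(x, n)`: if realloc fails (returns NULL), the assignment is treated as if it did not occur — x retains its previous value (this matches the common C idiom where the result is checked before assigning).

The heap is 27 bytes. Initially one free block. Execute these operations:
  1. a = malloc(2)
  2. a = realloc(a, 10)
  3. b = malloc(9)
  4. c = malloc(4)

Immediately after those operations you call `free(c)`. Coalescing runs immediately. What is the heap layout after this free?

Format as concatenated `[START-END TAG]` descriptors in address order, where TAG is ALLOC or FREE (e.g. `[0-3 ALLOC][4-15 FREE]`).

Op 1: a = malloc(2) -> a = 0; heap: [0-1 ALLOC][2-26 FREE]
Op 2: a = realloc(a, 10) -> a = 0; heap: [0-9 ALLOC][10-26 FREE]
Op 3: b = malloc(9) -> b = 10; heap: [0-9 ALLOC][10-18 ALLOC][19-26 FREE]
Op 4: c = malloc(4) -> c = 19; heap: [0-9 ALLOC][10-18 ALLOC][19-22 ALLOC][23-26 FREE]
free(c): c = 19 -> block [19-22 ALLOC]; mark free, coalesce with adjacent free neighbors -> [0-9 ALLOC][10-18 ALLOC][19-26 FREE]

Answer: [0-9 ALLOC][10-18 ALLOC][19-26 FREE]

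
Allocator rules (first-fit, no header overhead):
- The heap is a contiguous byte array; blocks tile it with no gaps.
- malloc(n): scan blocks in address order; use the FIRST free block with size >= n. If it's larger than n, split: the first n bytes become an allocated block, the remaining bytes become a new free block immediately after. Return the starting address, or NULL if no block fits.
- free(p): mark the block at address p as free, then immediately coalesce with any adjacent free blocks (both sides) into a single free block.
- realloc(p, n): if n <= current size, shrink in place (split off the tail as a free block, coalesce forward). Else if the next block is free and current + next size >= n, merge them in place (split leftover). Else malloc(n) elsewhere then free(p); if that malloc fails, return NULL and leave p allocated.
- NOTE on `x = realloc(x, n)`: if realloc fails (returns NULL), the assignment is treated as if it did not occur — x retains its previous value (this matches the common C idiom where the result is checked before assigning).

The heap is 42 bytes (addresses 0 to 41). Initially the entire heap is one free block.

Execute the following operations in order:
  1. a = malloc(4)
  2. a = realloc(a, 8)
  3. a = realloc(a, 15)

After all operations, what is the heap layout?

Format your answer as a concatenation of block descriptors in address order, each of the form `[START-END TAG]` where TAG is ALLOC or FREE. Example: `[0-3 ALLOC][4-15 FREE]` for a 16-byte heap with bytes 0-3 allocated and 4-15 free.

Answer: [0-14 ALLOC][15-41 FREE]

Derivation:
Op 1: a = malloc(4) -> a = 0; heap: [0-3 ALLOC][4-41 FREE]
Op 2: a = realloc(a, 8) -> a = 0; heap: [0-7 ALLOC][8-41 FREE]
Op 3: a = realloc(a, 15) -> a = 0; heap: [0-14 ALLOC][15-41 FREE]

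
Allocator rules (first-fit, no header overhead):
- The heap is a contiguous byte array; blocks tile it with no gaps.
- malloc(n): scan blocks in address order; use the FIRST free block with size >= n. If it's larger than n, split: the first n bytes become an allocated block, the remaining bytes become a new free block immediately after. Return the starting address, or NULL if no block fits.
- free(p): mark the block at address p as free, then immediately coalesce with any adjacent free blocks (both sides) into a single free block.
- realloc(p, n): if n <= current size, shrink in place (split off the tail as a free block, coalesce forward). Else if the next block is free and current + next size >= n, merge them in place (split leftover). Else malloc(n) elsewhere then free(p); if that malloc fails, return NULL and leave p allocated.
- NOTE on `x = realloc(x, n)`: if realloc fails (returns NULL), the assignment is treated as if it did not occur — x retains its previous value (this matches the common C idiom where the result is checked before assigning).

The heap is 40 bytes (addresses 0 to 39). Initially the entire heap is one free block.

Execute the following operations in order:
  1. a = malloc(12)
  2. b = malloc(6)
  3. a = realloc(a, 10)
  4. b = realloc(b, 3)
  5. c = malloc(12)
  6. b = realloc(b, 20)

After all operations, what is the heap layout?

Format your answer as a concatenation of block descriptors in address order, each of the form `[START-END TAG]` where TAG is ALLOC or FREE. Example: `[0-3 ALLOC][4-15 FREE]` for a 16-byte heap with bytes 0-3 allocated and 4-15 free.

Op 1: a = malloc(12) -> a = 0; heap: [0-11 ALLOC][12-39 FREE]
Op 2: b = malloc(6) -> b = 12; heap: [0-11 ALLOC][12-17 ALLOC][18-39 FREE]
Op 3: a = realloc(a, 10) -> a = 0; heap: [0-9 ALLOC][10-11 FREE][12-17 ALLOC][18-39 FREE]
Op 4: b = realloc(b, 3) -> b = 12; heap: [0-9 ALLOC][10-11 FREE][12-14 ALLOC][15-39 FREE]
Op 5: c = malloc(12) -> c = 15; heap: [0-9 ALLOC][10-11 FREE][12-14 ALLOC][15-26 ALLOC][27-39 FREE]
Op 6: b = realloc(b, 20) -> NULL (b unchanged); heap: [0-9 ALLOC][10-11 FREE][12-14 ALLOC][15-26 ALLOC][27-39 FREE]

Answer: [0-9 ALLOC][10-11 FREE][12-14 ALLOC][15-26 ALLOC][27-39 FREE]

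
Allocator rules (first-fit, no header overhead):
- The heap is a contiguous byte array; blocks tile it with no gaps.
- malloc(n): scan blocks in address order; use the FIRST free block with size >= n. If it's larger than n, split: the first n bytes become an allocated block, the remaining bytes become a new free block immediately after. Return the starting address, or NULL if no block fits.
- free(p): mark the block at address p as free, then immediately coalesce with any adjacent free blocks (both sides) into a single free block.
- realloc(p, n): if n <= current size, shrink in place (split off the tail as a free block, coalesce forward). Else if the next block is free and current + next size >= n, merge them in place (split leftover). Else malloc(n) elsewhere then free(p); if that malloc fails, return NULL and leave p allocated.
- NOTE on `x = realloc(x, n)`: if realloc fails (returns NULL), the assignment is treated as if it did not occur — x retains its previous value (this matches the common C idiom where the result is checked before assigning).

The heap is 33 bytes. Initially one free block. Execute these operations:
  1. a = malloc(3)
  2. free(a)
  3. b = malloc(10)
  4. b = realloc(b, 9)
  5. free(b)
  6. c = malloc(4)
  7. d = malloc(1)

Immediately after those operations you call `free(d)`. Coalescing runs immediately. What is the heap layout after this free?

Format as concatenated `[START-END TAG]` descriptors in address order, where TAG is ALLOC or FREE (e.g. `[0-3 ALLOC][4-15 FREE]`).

Answer: [0-3 ALLOC][4-32 FREE]

Derivation:
Op 1: a = malloc(3) -> a = 0; heap: [0-2 ALLOC][3-32 FREE]
Op 2: free(a) -> (freed a); heap: [0-32 FREE]
Op 3: b = malloc(10) -> b = 0; heap: [0-9 ALLOC][10-32 FREE]
Op 4: b = realloc(b, 9) -> b = 0; heap: [0-8 ALLOC][9-32 FREE]
Op 5: free(b) -> (freed b); heap: [0-32 FREE]
Op 6: c = malloc(4) -> c = 0; heap: [0-3 ALLOC][4-32 FREE]
Op 7: d = malloc(1) -> d = 4; heap: [0-3 ALLOC][4-4 ALLOC][5-32 FREE]
free(d): d = 4 -> block [4-4 ALLOC]; mark free, coalesce with adjacent free neighbors -> [0-3 ALLOC][4-32 FREE]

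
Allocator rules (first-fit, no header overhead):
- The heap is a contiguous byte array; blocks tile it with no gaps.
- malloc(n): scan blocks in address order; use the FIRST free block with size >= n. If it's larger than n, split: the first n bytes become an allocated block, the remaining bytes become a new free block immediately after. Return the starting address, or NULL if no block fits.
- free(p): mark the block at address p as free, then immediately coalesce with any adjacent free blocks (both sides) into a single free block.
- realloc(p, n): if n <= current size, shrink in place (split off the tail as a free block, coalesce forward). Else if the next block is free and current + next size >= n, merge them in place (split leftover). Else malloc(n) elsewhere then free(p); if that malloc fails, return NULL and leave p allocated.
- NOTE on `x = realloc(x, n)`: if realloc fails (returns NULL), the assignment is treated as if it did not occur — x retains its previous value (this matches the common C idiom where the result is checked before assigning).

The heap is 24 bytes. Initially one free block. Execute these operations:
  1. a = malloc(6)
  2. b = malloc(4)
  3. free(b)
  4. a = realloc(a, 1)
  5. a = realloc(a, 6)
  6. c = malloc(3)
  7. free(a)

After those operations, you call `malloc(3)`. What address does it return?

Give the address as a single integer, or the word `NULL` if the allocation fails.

Answer: 0

Derivation:
Op 1: a = malloc(6) -> a = 0; heap: [0-5 ALLOC][6-23 FREE]
Op 2: b = malloc(4) -> b = 6; heap: [0-5 ALLOC][6-9 ALLOC][10-23 FREE]
Op 3: free(b) -> (freed b); heap: [0-5 ALLOC][6-23 FREE]
Op 4: a = realloc(a, 1) -> a = 0; heap: [0-0 ALLOC][1-23 FREE]
Op 5: a = realloc(a, 6) -> a = 0; heap: [0-5 ALLOC][6-23 FREE]
Op 6: c = malloc(3) -> c = 6; heap: [0-5 ALLOC][6-8 ALLOC][9-23 FREE]
Op 7: free(a) -> (freed a); heap: [0-5 FREE][6-8 ALLOC][9-23 FREE]
malloc(3): first-fit scan over [0-5 FREE][6-8 ALLOC][9-23 FREE] -> 0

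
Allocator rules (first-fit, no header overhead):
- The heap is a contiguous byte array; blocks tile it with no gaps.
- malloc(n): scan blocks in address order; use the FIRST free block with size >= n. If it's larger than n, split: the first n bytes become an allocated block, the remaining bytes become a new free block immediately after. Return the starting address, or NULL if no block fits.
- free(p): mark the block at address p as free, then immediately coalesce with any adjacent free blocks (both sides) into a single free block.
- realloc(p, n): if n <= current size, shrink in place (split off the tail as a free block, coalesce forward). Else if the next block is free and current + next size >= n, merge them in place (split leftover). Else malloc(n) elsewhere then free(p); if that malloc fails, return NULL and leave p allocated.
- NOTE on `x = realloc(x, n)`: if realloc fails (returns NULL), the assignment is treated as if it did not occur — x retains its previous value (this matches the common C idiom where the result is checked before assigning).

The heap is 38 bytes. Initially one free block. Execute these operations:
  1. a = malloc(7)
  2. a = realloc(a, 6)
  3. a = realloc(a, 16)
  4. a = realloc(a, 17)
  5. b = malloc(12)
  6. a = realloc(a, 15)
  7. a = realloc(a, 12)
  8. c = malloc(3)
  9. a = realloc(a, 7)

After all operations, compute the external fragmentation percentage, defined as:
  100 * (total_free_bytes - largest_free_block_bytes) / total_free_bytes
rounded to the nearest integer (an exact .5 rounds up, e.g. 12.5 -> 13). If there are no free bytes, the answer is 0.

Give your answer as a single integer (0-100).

Op 1: a = malloc(7) -> a = 0; heap: [0-6 ALLOC][7-37 FREE]
Op 2: a = realloc(a, 6) -> a = 0; heap: [0-5 ALLOC][6-37 FREE]
Op 3: a = realloc(a, 16) -> a = 0; heap: [0-15 ALLOC][16-37 FREE]
Op 4: a = realloc(a, 17) -> a = 0; heap: [0-16 ALLOC][17-37 FREE]
Op 5: b = malloc(12) -> b = 17; heap: [0-16 ALLOC][17-28 ALLOC][29-37 FREE]
Op 6: a = realloc(a, 15) -> a = 0; heap: [0-14 ALLOC][15-16 FREE][17-28 ALLOC][29-37 FREE]
Op 7: a = realloc(a, 12) -> a = 0; heap: [0-11 ALLOC][12-16 FREE][17-28 ALLOC][29-37 FREE]
Op 8: c = malloc(3) -> c = 12; heap: [0-11 ALLOC][12-14 ALLOC][15-16 FREE][17-28 ALLOC][29-37 FREE]
Op 9: a = realloc(a, 7) -> a = 0; heap: [0-6 ALLOC][7-11 FREE][12-14 ALLOC][15-16 FREE][17-28 ALLOC][29-37 FREE]
Free blocks: [5 2 9] total_free=16 largest=9 -> 100*(16-9)/16 = 700/16 = 43.75 -> rounds to 44

Answer: 44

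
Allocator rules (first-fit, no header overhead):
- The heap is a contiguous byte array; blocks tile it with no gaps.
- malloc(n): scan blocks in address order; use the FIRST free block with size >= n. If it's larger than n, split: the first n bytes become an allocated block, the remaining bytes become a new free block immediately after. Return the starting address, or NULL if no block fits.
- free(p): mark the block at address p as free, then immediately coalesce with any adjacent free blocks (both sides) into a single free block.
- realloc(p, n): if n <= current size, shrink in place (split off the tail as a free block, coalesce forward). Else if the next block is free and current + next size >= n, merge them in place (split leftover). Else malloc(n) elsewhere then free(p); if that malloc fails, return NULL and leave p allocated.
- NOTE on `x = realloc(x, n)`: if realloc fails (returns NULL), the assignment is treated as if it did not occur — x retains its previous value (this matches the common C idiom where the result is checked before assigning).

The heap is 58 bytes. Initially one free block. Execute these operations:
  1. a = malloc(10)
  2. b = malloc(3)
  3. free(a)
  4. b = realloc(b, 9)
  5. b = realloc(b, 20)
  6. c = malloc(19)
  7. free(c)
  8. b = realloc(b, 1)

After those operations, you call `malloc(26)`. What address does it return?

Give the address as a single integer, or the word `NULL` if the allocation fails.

Answer: 11

Derivation:
Op 1: a = malloc(10) -> a = 0; heap: [0-9 ALLOC][10-57 FREE]
Op 2: b = malloc(3) -> b = 10; heap: [0-9 ALLOC][10-12 ALLOC][13-57 FREE]
Op 3: free(a) -> (freed a); heap: [0-9 FREE][10-12 ALLOC][13-57 FREE]
Op 4: b = realloc(b, 9) -> b = 10; heap: [0-9 FREE][10-18 ALLOC][19-57 FREE]
Op 5: b = realloc(b, 20) -> b = 10; heap: [0-9 FREE][10-29 ALLOC][30-57 FREE]
Op 6: c = malloc(19) -> c = 30; heap: [0-9 FREE][10-29 ALLOC][30-48 ALLOC][49-57 FREE]
Op 7: free(c) -> (freed c); heap: [0-9 FREE][10-29 ALLOC][30-57 FREE]
Op 8: b = realloc(b, 1) -> b = 10; heap: [0-9 FREE][10-10 ALLOC][11-57 FREE]
malloc(26): first-fit scan over [0-9 FREE][10-10 ALLOC][11-57 FREE] -> 11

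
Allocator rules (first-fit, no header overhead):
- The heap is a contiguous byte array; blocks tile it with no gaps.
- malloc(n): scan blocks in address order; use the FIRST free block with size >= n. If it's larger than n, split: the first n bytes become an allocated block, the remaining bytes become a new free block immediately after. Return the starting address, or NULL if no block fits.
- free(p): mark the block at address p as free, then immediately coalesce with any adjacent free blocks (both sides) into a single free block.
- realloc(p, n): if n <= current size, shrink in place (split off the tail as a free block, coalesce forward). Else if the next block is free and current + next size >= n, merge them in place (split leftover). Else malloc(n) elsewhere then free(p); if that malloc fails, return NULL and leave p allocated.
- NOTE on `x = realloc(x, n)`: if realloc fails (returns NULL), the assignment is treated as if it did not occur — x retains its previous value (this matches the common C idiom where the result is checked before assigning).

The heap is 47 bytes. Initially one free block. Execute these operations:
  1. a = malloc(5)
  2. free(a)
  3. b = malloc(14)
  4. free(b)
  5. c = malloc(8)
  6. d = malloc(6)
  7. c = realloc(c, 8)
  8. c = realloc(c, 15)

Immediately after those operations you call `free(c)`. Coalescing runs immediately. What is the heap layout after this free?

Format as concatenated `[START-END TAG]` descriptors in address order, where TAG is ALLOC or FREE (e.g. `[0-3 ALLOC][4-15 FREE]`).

Answer: [0-7 FREE][8-13 ALLOC][14-46 FREE]

Derivation:
Op 1: a = malloc(5) -> a = 0; heap: [0-4 ALLOC][5-46 FREE]
Op 2: free(a) -> (freed a); heap: [0-46 FREE]
Op 3: b = malloc(14) -> b = 0; heap: [0-13 ALLOC][14-46 FREE]
Op 4: free(b) -> (freed b); heap: [0-46 FREE]
Op 5: c = malloc(8) -> c = 0; heap: [0-7 ALLOC][8-46 FREE]
Op 6: d = malloc(6) -> d = 8; heap: [0-7 ALLOC][8-13 ALLOC][14-46 FREE]
Op 7: c = realloc(c, 8) -> c = 0; heap: [0-7 ALLOC][8-13 ALLOC][14-46 FREE]
Op 8: c = realloc(c, 15) -> c = 14; heap: [0-7 FREE][8-13 ALLOC][14-28 ALLOC][29-46 FREE]
free(c): c = 14 -> block [14-28 ALLOC]; mark free, coalesce with adjacent free neighbors -> [0-7 FREE][8-13 ALLOC][14-46 FREE]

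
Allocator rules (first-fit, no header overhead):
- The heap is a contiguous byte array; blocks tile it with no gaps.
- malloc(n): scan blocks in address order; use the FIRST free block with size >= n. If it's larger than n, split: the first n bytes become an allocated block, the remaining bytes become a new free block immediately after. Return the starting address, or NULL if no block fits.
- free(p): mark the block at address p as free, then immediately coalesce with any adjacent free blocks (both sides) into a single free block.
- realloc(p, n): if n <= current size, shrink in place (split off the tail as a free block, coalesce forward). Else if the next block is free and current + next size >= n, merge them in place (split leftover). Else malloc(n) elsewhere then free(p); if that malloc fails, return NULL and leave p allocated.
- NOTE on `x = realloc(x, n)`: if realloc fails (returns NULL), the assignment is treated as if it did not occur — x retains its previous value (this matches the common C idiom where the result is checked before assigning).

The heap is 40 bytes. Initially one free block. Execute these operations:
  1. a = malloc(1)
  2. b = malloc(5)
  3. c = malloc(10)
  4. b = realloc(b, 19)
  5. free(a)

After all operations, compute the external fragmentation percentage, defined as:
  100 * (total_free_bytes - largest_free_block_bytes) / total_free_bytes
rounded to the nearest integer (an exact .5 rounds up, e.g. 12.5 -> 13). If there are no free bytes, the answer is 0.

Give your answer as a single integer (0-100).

Op 1: a = malloc(1) -> a = 0; heap: [0-0 ALLOC][1-39 FREE]
Op 2: b = malloc(5) -> b = 1; heap: [0-0 ALLOC][1-5 ALLOC][6-39 FREE]
Op 3: c = malloc(10) -> c = 6; heap: [0-0 ALLOC][1-5 ALLOC][6-15 ALLOC][16-39 FREE]
Op 4: b = realloc(b, 19) -> b = 16; heap: [0-0 ALLOC][1-5 FREE][6-15 ALLOC][16-34 ALLOC][35-39 FREE]
Op 5: free(a) -> (freed a); heap: [0-5 FREE][6-15 ALLOC][16-34 ALLOC][35-39 FREE]
Free blocks: [6 5] total_free=11 largest=6 -> 100*(11-6)/11 = 500/11 ≈ 45.455 -> rounds to 45

Answer: 45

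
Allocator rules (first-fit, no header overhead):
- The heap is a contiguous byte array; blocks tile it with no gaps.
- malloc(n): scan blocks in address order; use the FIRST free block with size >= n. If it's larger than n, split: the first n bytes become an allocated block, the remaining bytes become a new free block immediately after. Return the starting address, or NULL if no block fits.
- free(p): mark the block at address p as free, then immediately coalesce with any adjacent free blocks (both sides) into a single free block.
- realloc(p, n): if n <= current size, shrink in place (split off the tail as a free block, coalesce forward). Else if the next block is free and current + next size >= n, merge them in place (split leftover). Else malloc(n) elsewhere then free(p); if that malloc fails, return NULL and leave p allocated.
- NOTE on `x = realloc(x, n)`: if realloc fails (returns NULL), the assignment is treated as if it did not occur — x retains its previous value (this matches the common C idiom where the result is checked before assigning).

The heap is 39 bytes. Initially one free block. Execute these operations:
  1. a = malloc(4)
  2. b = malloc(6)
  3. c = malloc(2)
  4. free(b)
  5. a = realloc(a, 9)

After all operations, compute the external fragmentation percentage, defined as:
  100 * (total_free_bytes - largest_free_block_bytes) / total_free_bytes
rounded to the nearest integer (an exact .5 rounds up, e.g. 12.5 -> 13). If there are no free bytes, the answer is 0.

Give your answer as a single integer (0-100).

Answer: 4

Derivation:
Op 1: a = malloc(4) -> a = 0; heap: [0-3 ALLOC][4-38 FREE]
Op 2: b = malloc(6) -> b = 4; heap: [0-3 ALLOC][4-9 ALLOC][10-38 FREE]
Op 3: c = malloc(2) -> c = 10; heap: [0-3 ALLOC][4-9 ALLOC][10-11 ALLOC][12-38 FREE]
Op 4: free(b) -> (freed b); heap: [0-3 ALLOC][4-9 FREE][10-11 ALLOC][12-38 FREE]
Op 5: a = realloc(a, 9) -> a = 0; heap: [0-8 ALLOC][9-9 FREE][10-11 ALLOC][12-38 FREE]
Free blocks: [1 27] total_free=28 largest=27 -> 100*(28-27)/28 = 100/28 ≈ 3.571 -> rounds to 4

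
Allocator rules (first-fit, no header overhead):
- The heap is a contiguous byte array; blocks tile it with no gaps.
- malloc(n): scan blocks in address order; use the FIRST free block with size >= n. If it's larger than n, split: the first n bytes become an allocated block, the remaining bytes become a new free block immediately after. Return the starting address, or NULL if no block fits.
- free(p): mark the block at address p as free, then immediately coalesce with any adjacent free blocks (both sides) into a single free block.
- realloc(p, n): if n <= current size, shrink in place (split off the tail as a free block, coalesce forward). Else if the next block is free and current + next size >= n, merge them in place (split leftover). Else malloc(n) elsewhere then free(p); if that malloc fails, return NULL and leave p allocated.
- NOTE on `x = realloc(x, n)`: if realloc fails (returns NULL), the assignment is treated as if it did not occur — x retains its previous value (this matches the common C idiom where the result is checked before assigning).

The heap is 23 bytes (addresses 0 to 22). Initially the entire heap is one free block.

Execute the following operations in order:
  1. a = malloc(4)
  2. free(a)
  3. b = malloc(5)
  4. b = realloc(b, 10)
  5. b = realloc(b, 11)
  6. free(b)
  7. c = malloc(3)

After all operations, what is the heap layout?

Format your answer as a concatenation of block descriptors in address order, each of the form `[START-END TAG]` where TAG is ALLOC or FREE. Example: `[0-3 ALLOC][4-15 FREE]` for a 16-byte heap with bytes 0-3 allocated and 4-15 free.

Op 1: a = malloc(4) -> a = 0; heap: [0-3 ALLOC][4-22 FREE]
Op 2: free(a) -> (freed a); heap: [0-22 FREE]
Op 3: b = malloc(5) -> b = 0; heap: [0-4 ALLOC][5-22 FREE]
Op 4: b = realloc(b, 10) -> b = 0; heap: [0-9 ALLOC][10-22 FREE]
Op 5: b = realloc(b, 11) -> b = 0; heap: [0-10 ALLOC][11-22 FREE]
Op 6: free(b) -> (freed b); heap: [0-22 FREE]
Op 7: c = malloc(3) -> c = 0; heap: [0-2 ALLOC][3-22 FREE]

Answer: [0-2 ALLOC][3-22 FREE]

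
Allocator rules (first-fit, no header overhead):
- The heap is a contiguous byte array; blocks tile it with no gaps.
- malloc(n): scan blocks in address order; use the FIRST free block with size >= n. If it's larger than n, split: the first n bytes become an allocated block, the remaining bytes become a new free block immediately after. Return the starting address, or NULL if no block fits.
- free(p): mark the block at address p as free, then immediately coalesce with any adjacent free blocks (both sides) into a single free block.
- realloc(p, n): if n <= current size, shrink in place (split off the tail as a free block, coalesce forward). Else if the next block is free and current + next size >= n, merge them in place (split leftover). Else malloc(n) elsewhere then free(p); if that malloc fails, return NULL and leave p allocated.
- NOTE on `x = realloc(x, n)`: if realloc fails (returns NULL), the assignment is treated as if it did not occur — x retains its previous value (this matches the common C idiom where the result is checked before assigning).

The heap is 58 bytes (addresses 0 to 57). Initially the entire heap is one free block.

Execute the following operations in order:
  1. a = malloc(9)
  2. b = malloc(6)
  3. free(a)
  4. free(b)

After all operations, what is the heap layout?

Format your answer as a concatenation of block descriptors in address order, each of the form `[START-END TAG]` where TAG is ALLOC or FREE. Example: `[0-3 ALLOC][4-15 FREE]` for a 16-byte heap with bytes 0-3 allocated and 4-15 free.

Answer: [0-57 FREE]

Derivation:
Op 1: a = malloc(9) -> a = 0; heap: [0-8 ALLOC][9-57 FREE]
Op 2: b = malloc(6) -> b = 9; heap: [0-8 ALLOC][9-14 ALLOC][15-57 FREE]
Op 3: free(a) -> (freed a); heap: [0-8 FREE][9-14 ALLOC][15-57 FREE]
Op 4: free(b) -> (freed b); heap: [0-57 FREE]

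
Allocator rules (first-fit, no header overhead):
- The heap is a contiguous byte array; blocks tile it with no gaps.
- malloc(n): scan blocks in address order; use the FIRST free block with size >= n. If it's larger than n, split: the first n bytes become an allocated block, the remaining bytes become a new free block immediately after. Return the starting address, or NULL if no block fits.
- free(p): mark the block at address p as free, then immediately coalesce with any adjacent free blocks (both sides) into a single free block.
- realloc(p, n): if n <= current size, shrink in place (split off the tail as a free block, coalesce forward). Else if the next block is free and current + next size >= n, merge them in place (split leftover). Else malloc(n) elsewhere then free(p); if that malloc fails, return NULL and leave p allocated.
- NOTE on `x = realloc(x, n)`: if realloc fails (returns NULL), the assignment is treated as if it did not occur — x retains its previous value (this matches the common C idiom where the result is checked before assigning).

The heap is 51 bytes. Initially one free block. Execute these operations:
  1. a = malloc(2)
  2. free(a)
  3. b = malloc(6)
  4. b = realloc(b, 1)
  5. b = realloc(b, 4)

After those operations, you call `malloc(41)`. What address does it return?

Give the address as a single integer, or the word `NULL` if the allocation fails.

Answer: 4

Derivation:
Op 1: a = malloc(2) -> a = 0; heap: [0-1 ALLOC][2-50 FREE]
Op 2: free(a) -> (freed a); heap: [0-50 FREE]
Op 3: b = malloc(6) -> b = 0; heap: [0-5 ALLOC][6-50 FREE]
Op 4: b = realloc(b, 1) -> b = 0; heap: [0-0 ALLOC][1-50 FREE]
Op 5: b = realloc(b, 4) -> b = 0; heap: [0-3 ALLOC][4-50 FREE]
malloc(41): first-fit scan over [0-3 ALLOC][4-50 FREE] -> 4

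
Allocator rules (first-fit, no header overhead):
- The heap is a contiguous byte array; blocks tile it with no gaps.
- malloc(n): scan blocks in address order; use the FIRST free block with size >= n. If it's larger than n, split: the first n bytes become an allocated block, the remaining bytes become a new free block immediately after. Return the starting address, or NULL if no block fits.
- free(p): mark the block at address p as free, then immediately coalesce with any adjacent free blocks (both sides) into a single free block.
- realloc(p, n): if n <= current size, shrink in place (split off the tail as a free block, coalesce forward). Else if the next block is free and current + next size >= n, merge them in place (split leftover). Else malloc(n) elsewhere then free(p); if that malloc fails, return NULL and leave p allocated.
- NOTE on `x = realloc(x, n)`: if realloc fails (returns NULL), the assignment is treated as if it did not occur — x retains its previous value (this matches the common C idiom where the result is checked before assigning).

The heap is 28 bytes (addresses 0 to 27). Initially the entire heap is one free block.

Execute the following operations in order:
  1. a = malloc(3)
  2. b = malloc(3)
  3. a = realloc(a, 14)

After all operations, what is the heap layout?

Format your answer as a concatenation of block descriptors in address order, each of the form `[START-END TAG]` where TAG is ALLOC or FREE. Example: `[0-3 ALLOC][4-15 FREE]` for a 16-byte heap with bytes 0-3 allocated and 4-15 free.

Answer: [0-2 FREE][3-5 ALLOC][6-19 ALLOC][20-27 FREE]

Derivation:
Op 1: a = malloc(3) -> a = 0; heap: [0-2 ALLOC][3-27 FREE]
Op 2: b = malloc(3) -> b = 3; heap: [0-2 ALLOC][3-5 ALLOC][6-27 FREE]
Op 3: a = realloc(a, 14) -> a = 6; heap: [0-2 FREE][3-5 ALLOC][6-19 ALLOC][20-27 FREE]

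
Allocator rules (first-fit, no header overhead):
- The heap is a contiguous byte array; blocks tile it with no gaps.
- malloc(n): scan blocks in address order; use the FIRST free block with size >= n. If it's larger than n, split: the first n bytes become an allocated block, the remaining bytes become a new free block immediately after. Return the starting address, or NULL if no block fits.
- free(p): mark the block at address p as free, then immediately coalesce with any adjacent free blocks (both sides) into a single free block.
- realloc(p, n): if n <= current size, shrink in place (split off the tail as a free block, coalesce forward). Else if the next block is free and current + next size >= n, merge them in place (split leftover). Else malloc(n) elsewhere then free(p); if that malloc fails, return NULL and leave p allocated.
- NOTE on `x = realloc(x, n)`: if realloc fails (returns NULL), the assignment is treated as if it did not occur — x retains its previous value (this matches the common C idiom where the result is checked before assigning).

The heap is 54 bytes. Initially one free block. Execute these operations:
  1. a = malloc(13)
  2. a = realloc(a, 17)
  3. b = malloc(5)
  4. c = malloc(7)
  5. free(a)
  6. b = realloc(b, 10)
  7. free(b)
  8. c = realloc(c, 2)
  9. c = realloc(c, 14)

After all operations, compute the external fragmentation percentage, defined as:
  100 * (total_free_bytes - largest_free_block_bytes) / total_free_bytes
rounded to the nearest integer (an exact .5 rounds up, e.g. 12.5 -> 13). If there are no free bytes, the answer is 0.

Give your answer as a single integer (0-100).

Answer: 45

Derivation:
Op 1: a = malloc(13) -> a = 0; heap: [0-12 ALLOC][13-53 FREE]
Op 2: a = realloc(a, 17) -> a = 0; heap: [0-16 ALLOC][17-53 FREE]
Op 3: b = malloc(5) -> b = 17; heap: [0-16 ALLOC][17-21 ALLOC][22-53 FREE]
Op 4: c = malloc(7) -> c = 22; heap: [0-16 ALLOC][17-21 ALLOC][22-28 ALLOC][29-53 FREE]
Op 5: free(a) -> (freed a); heap: [0-16 FREE][17-21 ALLOC][22-28 ALLOC][29-53 FREE]
Op 6: b = realloc(b, 10) -> b = 0; heap: [0-9 ALLOC][10-21 FREE][22-28 ALLOC][29-53 FREE]
Op 7: free(b) -> (freed b); heap: [0-21 FREE][22-28 ALLOC][29-53 FREE]
Op 8: c = realloc(c, 2) -> c = 22; heap: [0-21 FREE][22-23 ALLOC][24-53 FREE]
Op 9: c = realloc(c, 14) -> c = 22; heap: [0-21 FREE][22-35 ALLOC][36-53 FREE]
Free blocks: [22 18] total_free=40 largest=22 -> 100*(40-22)/40 = 1800/40 = 45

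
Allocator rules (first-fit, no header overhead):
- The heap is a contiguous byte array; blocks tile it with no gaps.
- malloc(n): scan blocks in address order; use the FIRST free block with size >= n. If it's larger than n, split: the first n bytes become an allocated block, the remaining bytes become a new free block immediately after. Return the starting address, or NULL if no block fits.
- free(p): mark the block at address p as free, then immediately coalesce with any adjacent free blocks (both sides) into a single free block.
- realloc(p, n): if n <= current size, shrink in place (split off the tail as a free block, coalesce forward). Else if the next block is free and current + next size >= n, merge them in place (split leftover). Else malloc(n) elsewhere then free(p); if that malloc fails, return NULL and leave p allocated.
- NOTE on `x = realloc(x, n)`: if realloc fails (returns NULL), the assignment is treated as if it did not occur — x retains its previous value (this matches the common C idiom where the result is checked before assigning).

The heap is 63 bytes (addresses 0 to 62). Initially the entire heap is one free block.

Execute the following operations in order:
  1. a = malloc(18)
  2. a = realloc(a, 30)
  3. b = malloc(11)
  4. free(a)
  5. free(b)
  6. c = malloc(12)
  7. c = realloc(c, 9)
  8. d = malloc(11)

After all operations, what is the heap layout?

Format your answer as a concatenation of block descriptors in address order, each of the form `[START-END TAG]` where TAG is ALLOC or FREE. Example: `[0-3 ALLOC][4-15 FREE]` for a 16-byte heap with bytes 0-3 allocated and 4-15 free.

Op 1: a = malloc(18) -> a = 0; heap: [0-17 ALLOC][18-62 FREE]
Op 2: a = realloc(a, 30) -> a = 0; heap: [0-29 ALLOC][30-62 FREE]
Op 3: b = malloc(11) -> b = 30; heap: [0-29 ALLOC][30-40 ALLOC][41-62 FREE]
Op 4: free(a) -> (freed a); heap: [0-29 FREE][30-40 ALLOC][41-62 FREE]
Op 5: free(b) -> (freed b); heap: [0-62 FREE]
Op 6: c = malloc(12) -> c = 0; heap: [0-11 ALLOC][12-62 FREE]
Op 7: c = realloc(c, 9) -> c = 0; heap: [0-8 ALLOC][9-62 FREE]
Op 8: d = malloc(11) -> d = 9; heap: [0-8 ALLOC][9-19 ALLOC][20-62 FREE]

Answer: [0-8 ALLOC][9-19 ALLOC][20-62 FREE]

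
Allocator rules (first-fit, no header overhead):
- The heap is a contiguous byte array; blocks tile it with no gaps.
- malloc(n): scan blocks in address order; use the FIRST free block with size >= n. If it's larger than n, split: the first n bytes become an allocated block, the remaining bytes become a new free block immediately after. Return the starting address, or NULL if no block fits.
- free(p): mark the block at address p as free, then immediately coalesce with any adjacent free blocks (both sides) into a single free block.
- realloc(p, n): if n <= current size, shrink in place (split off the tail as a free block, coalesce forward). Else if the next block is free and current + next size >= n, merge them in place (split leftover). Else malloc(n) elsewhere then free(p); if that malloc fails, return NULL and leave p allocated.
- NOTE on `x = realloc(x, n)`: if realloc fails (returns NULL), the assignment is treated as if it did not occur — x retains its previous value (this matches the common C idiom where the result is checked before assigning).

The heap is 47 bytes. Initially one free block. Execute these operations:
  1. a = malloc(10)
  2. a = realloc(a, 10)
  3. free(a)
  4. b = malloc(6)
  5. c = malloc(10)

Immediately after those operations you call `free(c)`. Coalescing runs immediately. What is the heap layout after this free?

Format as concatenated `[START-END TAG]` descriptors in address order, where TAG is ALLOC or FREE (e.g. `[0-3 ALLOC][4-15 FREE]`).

Answer: [0-5 ALLOC][6-46 FREE]

Derivation:
Op 1: a = malloc(10) -> a = 0; heap: [0-9 ALLOC][10-46 FREE]
Op 2: a = realloc(a, 10) -> a = 0; heap: [0-9 ALLOC][10-46 FREE]
Op 3: free(a) -> (freed a); heap: [0-46 FREE]
Op 4: b = malloc(6) -> b = 0; heap: [0-5 ALLOC][6-46 FREE]
Op 5: c = malloc(10) -> c = 6; heap: [0-5 ALLOC][6-15 ALLOC][16-46 FREE]
free(c): c = 6 -> block [6-15 ALLOC]; mark free, coalesce with adjacent free neighbors -> [0-5 ALLOC][6-46 FREE]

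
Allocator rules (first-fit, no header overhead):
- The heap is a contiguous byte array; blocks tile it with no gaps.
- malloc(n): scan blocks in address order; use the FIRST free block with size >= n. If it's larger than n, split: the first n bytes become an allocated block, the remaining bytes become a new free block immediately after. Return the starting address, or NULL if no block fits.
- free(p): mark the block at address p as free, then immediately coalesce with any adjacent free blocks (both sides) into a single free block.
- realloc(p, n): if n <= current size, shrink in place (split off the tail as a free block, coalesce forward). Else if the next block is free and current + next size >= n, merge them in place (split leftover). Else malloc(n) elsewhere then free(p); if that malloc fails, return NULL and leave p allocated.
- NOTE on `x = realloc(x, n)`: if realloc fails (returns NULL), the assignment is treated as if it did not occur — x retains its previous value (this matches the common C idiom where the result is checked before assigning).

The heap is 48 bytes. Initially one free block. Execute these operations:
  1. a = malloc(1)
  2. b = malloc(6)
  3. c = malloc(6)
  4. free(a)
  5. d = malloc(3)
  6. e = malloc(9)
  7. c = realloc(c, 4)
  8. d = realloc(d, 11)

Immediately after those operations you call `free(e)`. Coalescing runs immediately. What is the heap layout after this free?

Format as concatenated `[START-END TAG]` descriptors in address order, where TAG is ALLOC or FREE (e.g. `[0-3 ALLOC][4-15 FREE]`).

Answer: [0-0 FREE][1-6 ALLOC][7-10 ALLOC][11-24 FREE][25-35 ALLOC][36-47 FREE]

Derivation:
Op 1: a = malloc(1) -> a = 0; heap: [0-0 ALLOC][1-47 FREE]
Op 2: b = malloc(6) -> b = 1; heap: [0-0 ALLOC][1-6 ALLOC][7-47 FREE]
Op 3: c = malloc(6) -> c = 7; heap: [0-0 ALLOC][1-6 ALLOC][7-12 ALLOC][13-47 FREE]
Op 4: free(a) -> (freed a); heap: [0-0 FREE][1-6 ALLOC][7-12 ALLOC][13-47 FREE]
Op 5: d = malloc(3) -> d = 13; heap: [0-0 FREE][1-6 ALLOC][7-12 ALLOC][13-15 ALLOC][16-47 FREE]
Op 6: e = malloc(9) -> e = 16; heap: [0-0 FREE][1-6 ALLOC][7-12 ALLOC][13-15 ALLOC][16-24 ALLOC][25-47 FREE]
Op 7: c = realloc(c, 4) -> c = 7; heap: [0-0 FREE][1-6 ALLOC][7-10 ALLOC][11-12 FREE][13-15 ALLOC][16-24 ALLOC][25-47 FREE]
Op 8: d = realloc(d, 11) -> d = 25; heap: [0-0 FREE][1-6 ALLOC][7-10 ALLOC][11-15 FREE][16-24 ALLOC][25-35 ALLOC][36-47 FREE]
free(e): e = 16 -> block [16-24 ALLOC]; mark free, coalesce with adjacent free neighbors -> [0-0 FREE][1-6 ALLOC][7-10 ALLOC][11-24 FREE][25-35 ALLOC][36-47 FREE]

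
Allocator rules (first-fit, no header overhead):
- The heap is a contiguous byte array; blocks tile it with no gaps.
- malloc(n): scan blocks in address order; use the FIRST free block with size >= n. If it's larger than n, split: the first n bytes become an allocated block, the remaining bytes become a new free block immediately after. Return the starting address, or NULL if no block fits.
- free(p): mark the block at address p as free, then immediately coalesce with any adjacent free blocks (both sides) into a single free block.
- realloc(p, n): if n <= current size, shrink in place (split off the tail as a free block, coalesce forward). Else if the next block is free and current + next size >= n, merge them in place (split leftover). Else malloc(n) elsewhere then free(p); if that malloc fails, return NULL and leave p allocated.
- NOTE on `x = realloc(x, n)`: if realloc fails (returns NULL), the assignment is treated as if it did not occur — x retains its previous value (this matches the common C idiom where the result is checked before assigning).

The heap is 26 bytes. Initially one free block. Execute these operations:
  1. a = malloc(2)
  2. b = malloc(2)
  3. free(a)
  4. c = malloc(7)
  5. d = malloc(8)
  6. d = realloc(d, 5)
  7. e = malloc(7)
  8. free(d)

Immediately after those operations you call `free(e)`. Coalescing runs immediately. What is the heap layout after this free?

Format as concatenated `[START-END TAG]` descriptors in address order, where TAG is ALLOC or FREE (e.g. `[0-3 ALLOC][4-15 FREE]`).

Op 1: a = malloc(2) -> a = 0; heap: [0-1 ALLOC][2-25 FREE]
Op 2: b = malloc(2) -> b = 2; heap: [0-1 ALLOC][2-3 ALLOC][4-25 FREE]
Op 3: free(a) -> (freed a); heap: [0-1 FREE][2-3 ALLOC][4-25 FREE]
Op 4: c = malloc(7) -> c = 4; heap: [0-1 FREE][2-3 ALLOC][4-10 ALLOC][11-25 FREE]
Op 5: d = malloc(8) -> d = 11; heap: [0-1 FREE][2-3 ALLOC][4-10 ALLOC][11-18 ALLOC][19-25 FREE]
Op 6: d = realloc(d, 5) -> d = 11; heap: [0-1 FREE][2-3 ALLOC][4-10 ALLOC][11-15 ALLOC][16-25 FREE]
Op 7: e = malloc(7) -> e = 16; heap: [0-1 FREE][2-3 ALLOC][4-10 ALLOC][11-15 ALLOC][16-22 ALLOC][23-25 FREE]
Op 8: free(d) -> (freed d); heap: [0-1 FREE][2-3 ALLOC][4-10 ALLOC][11-15 FREE][16-22 ALLOC][23-25 FREE]
free(e): e = 16 -> block [16-22 ALLOC]; mark free, coalesce with adjacent free neighbors -> [0-1 FREE][2-3 ALLOC][4-10 ALLOC][11-25 FREE]

Answer: [0-1 FREE][2-3 ALLOC][4-10 ALLOC][11-25 FREE]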